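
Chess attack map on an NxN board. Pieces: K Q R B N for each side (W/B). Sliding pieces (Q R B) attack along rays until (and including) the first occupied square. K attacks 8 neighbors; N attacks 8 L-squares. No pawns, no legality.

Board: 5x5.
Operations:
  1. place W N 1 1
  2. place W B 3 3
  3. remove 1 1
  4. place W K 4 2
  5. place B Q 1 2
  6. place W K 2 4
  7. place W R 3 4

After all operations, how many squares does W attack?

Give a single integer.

Answer: 15

Derivation:
Op 1: place WN@(1,1)
Op 2: place WB@(3,3)
Op 3: remove (1,1)
Op 4: place WK@(4,2)
Op 5: place BQ@(1,2)
Op 6: place WK@(2,4)
Op 7: place WR@(3,4)
Per-piece attacks for W:
  WK@(2,4): attacks (2,3) (3,4) (1,4) (3,3) (1,3)
  WB@(3,3): attacks (4,4) (4,2) (2,4) (2,2) (1,1) (0,0) [ray(1,-1) blocked at (4,2); ray(-1,1) blocked at (2,4)]
  WR@(3,4): attacks (3,3) (4,4) (2,4) [ray(0,-1) blocked at (3,3); ray(-1,0) blocked at (2,4)]
  WK@(4,2): attacks (4,3) (4,1) (3,2) (3,3) (3,1)
Union (15 distinct): (0,0) (1,1) (1,3) (1,4) (2,2) (2,3) (2,4) (3,1) (3,2) (3,3) (3,4) (4,1) (4,2) (4,3) (4,4)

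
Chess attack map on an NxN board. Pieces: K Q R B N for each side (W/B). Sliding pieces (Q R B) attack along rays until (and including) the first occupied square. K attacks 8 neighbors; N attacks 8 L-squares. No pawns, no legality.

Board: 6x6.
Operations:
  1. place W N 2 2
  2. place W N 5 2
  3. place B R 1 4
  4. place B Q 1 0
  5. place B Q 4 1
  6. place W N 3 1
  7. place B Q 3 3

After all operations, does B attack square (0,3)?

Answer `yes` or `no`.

Answer: yes

Derivation:
Op 1: place WN@(2,2)
Op 2: place WN@(5,2)
Op 3: place BR@(1,4)
Op 4: place BQ@(1,0)
Op 5: place BQ@(4,1)
Op 6: place WN@(3,1)
Op 7: place BQ@(3,3)
Per-piece attacks for B:
  BQ@(1,0): attacks (1,1) (1,2) (1,3) (1,4) (2,0) (3,0) (4,0) (5,0) (0,0) (2,1) (3,2) (4,3) (5,4) (0,1) [ray(0,1) blocked at (1,4)]
  BR@(1,4): attacks (1,5) (1,3) (1,2) (1,1) (1,0) (2,4) (3,4) (4,4) (5,4) (0,4) [ray(0,-1) blocked at (1,0)]
  BQ@(3,3): attacks (3,4) (3,5) (3,2) (3,1) (4,3) (5,3) (2,3) (1,3) (0,3) (4,4) (5,5) (4,2) (5,1) (2,4) (1,5) (2,2) [ray(0,-1) blocked at (3,1); ray(-1,-1) blocked at (2,2)]
  BQ@(4,1): attacks (4,2) (4,3) (4,4) (4,5) (4,0) (5,1) (3,1) (5,2) (5,0) (3,2) (2,3) (1,4) (3,0) [ray(-1,0) blocked at (3,1); ray(1,1) blocked at (5,2); ray(-1,1) blocked at (1,4)]
B attacks (0,3): yes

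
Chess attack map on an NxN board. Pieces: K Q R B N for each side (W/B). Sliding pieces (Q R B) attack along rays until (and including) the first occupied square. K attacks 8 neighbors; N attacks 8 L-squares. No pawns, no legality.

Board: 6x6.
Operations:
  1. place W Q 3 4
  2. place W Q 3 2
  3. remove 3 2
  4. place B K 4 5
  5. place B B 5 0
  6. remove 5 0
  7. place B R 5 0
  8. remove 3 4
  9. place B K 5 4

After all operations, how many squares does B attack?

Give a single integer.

Op 1: place WQ@(3,4)
Op 2: place WQ@(3,2)
Op 3: remove (3,2)
Op 4: place BK@(4,5)
Op 5: place BB@(5,0)
Op 6: remove (5,0)
Op 7: place BR@(5,0)
Op 8: remove (3,4)
Op 9: place BK@(5,4)
Per-piece attacks for B:
  BK@(4,5): attacks (4,4) (5,5) (3,5) (5,4) (3,4)
  BR@(5,0): attacks (5,1) (5,2) (5,3) (5,4) (4,0) (3,0) (2,0) (1,0) (0,0) [ray(0,1) blocked at (5,4)]
  BK@(5,4): attacks (5,5) (5,3) (4,4) (4,5) (4,3)
Union (15 distinct): (0,0) (1,0) (2,0) (3,0) (3,4) (3,5) (4,0) (4,3) (4,4) (4,5) (5,1) (5,2) (5,3) (5,4) (5,5)

Answer: 15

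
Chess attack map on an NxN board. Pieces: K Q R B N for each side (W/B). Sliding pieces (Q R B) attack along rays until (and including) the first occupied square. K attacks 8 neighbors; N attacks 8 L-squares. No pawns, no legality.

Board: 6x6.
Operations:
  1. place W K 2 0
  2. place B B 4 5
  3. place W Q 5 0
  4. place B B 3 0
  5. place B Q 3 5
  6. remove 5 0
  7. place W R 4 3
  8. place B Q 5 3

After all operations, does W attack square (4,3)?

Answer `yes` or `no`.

Answer: no

Derivation:
Op 1: place WK@(2,0)
Op 2: place BB@(4,5)
Op 3: place WQ@(5,0)
Op 4: place BB@(3,0)
Op 5: place BQ@(3,5)
Op 6: remove (5,0)
Op 7: place WR@(4,3)
Op 8: place BQ@(5,3)
Per-piece attacks for W:
  WK@(2,0): attacks (2,1) (3,0) (1,0) (3,1) (1,1)
  WR@(4,3): attacks (4,4) (4,5) (4,2) (4,1) (4,0) (5,3) (3,3) (2,3) (1,3) (0,3) [ray(0,1) blocked at (4,5); ray(1,0) blocked at (5,3)]
W attacks (4,3): no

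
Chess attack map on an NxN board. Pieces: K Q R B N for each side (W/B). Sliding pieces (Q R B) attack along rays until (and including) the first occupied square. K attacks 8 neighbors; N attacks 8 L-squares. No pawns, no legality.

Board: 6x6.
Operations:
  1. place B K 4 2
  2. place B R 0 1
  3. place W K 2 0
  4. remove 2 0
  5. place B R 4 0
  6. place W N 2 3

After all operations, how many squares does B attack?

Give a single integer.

Op 1: place BK@(4,2)
Op 2: place BR@(0,1)
Op 3: place WK@(2,0)
Op 4: remove (2,0)
Op 5: place BR@(4,0)
Op 6: place WN@(2,3)
Per-piece attacks for B:
  BR@(0,1): attacks (0,2) (0,3) (0,4) (0,5) (0,0) (1,1) (2,1) (3,1) (4,1) (5,1)
  BR@(4,0): attacks (4,1) (4,2) (5,0) (3,0) (2,0) (1,0) (0,0) [ray(0,1) blocked at (4,2)]
  BK@(4,2): attacks (4,3) (4,1) (5,2) (3,2) (5,3) (5,1) (3,3) (3,1)
Union (20 distinct): (0,0) (0,2) (0,3) (0,4) (0,5) (1,0) (1,1) (2,0) (2,1) (3,0) (3,1) (3,2) (3,3) (4,1) (4,2) (4,3) (5,0) (5,1) (5,2) (5,3)

Answer: 20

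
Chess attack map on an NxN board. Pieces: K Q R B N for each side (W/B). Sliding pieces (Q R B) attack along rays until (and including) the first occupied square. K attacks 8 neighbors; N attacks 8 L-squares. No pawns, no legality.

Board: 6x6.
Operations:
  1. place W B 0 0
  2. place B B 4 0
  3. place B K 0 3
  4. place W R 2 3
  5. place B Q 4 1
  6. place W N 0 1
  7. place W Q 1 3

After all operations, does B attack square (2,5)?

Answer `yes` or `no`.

Op 1: place WB@(0,0)
Op 2: place BB@(4,0)
Op 3: place BK@(0,3)
Op 4: place WR@(2,3)
Op 5: place BQ@(4,1)
Op 6: place WN@(0,1)
Op 7: place WQ@(1,3)
Per-piece attacks for B:
  BK@(0,3): attacks (0,4) (0,2) (1,3) (1,4) (1,2)
  BB@(4,0): attacks (5,1) (3,1) (2,2) (1,3) [ray(-1,1) blocked at (1,3)]
  BQ@(4,1): attacks (4,2) (4,3) (4,4) (4,5) (4,0) (5,1) (3,1) (2,1) (1,1) (0,1) (5,2) (5,0) (3,2) (2,3) (3,0) [ray(0,-1) blocked at (4,0); ray(-1,0) blocked at (0,1); ray(-1,1) blocked at (2,3)]
B attacks (2,5): no

Answer: no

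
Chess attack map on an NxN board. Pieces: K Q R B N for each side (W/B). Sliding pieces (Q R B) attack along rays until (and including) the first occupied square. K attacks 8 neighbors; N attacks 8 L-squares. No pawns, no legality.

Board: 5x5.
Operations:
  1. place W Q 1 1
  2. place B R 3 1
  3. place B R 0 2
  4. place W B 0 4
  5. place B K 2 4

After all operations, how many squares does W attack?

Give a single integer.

Op 1: place WQ@(1,1)
Op 2: place BR@(3,1)
Op 3: place BR@(0,2)
Op 4: place WB@(0,4)
Op 5: place BK@(2,4)
Per-piece attacks for W:
  WB@(0,4): attacks (1,3) (2,2) (3,1) [ray(1,-1) blocked at (3,1)]
  WQ@(1,1): attacks (1,2) (1,3) (1,4) (1,0) (2,1) (3,1) (0,1) (2,2) (3,3) (4,4) (2,0) (0,2) (0,0) [ray(1,0) blocked at (3,1); ray(-1,1) blocked at (0,2)]
Union (13 distinct): (0,0) (0,1) (0,2) (1,0) (1,2) (1,3) (1,4) (2,0) (2,1) (2,2) (3,1) (3,3) (4,4)

Answer: 13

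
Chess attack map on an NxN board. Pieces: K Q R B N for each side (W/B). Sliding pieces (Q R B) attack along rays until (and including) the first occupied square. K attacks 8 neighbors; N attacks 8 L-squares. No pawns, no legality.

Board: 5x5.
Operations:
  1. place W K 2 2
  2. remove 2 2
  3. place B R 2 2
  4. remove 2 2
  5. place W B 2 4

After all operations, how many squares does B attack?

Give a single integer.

Op 1: place WK@(2,2)
Op 2: remove (2,2)
Op 3: place BR@(2,2)
Op 4: remove (2,2)
Op 5: place WB@(2,4)
Per-piece attacks for B:
Union (0 distinct): (none)

Answer: 0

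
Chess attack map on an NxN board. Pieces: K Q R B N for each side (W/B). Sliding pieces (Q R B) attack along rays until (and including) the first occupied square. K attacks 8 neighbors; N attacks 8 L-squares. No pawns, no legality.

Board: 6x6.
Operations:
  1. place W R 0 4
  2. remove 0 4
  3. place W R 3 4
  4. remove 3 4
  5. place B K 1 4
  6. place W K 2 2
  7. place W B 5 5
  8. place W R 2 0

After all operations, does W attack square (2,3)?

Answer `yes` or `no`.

Op 1: place WR@(0,4)
Op 2: remove (0,4)
Op 3: place WR@(3,4)
Op 4: remove (3,4)
Op 5: place BK@(1,4)
Op 6: place WK@(2,2)
Op 7: place WB@(5,5)
Op 8: place WR@(2,0)
Per-piece attacks for W:
  WR@(2,0): attacks (2,1) (2,2) (3,0) (4,0) (5,0) (1,0) (0,0) [ray(0,1) blocked at (2,2)]
  WK@(2,2): attacks (2,3) (2,1) (3,2) (1,2) (3,3) (3,1) (1,3) (1,1)
  WB@(5,5): attacks (4,4) (3,3) (2,2) [ray(-1,-1) blocked at (2,2)]
W attacks (2,3): yes

Answer: yes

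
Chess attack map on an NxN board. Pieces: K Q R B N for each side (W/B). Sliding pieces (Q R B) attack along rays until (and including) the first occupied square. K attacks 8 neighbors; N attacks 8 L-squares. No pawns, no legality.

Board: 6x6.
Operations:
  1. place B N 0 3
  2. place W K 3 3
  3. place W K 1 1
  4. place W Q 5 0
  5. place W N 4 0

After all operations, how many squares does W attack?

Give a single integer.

Answer: 24

Derivation:
Op 1: place BN@(0,3)
Op 2: place WK@(3,3)
Op 3: place WK@(1,1)
Op 4: place WQ@(5,0)
Op 5: place WN@(4,0)
Per-piece attacks for W:
  WK@(1,1): attacks (1,2) (1,0) (2,1) (0,1) (2,2) (2,0) (0,2) (0,0)
  WK@(3,3): attacks (3,4) (3,2) (4,3) (2,3) (4,4) (4,2) (2,4) (2,2)
  WN@(4,0): attacks (5,2) (3,2) (2,1)
  WQ@(5,0): attacks (5,1) (5,2) (5,3) (5,4) (5,5) (4,0) (4,1) (3,2) (2,3) (1,4) (0,5) [ray(-1,0) blocked at (4,0)]
Union (24 distinct): (0,0) (0,1) (0,2) (0,5) (1,0) (1,2) (1,4) (2,0) (2,1) (2,2) (2,3) (2,4) (3,2) (3,4) (4,0) (4,1) (4,2) (4,3) (4,4) (5,1) (5,2) (5,3) (5,4) (5,5)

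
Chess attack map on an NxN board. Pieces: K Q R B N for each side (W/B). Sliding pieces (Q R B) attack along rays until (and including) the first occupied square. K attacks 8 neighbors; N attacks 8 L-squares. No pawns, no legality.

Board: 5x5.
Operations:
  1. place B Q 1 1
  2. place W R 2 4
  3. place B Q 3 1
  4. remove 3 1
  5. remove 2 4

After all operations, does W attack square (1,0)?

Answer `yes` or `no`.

Answer: no

Derivation:
Op 1: place BQ@(1,1)
Op 2: place WR@(2,4)
Op 3: place BQ@(3,1)
Op 4: remove (3,1)
Op 5: remove (2,4)
Per-piece attacks for W:
W attacks (1,0): no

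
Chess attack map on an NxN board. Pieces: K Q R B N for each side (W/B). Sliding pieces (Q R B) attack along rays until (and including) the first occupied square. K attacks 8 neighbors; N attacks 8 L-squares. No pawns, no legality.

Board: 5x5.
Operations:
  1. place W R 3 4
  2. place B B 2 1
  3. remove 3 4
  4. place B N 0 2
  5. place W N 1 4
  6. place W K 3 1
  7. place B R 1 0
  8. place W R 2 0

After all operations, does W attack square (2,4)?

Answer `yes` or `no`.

Op 1: place WR@(3,4)
Op 2: place BB@(2,1)
Op 3: remove (3,4)
Op 4: place BN@(0,2)
Op 5: place WN@(1,4)
Op 6: place WK@(3,1)
Op 7: place BR@(1,0)
Op 8: place WR@(2,0)
Per-piece attacks for W:
  WN@(1,4): attacks (2,2) (3,3) (0,2)
  WR@(2,0): attacks (2,1) (3,0) (4,0) (1,0) [ray(0,1) blocked at (2,1); ray(-1,0) blocked at (1,0)]
  WK@(3,1): attacks (3,2) (3,0) (4,1) (2,1) (4,2) (4,0) (2,2) (2,0)
W attacks (2,4): no

Answer: no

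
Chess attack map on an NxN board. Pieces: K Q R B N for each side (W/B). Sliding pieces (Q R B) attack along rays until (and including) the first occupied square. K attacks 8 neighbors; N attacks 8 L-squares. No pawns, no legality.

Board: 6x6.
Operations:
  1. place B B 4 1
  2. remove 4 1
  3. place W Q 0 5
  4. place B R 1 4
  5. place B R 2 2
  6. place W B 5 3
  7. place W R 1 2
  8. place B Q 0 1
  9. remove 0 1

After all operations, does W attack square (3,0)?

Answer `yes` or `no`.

Answer: no

Derivation:
Op 1: place BB@(4,1)
Op 2: remove (4,1)
Op 3: place WQ@(0,5)
Op 4: place BR@(1,4)
Op 5: place BR@(2,2)
Op 6: place WB@(5,3)
Op 7: place WR@(1,2)
Op 8: place BQ@(0,1)
Op 9: remove (0,1)
Per-piece attacks for W:
  WQ@(0,5): attacks (0,4) (0,3) (0,2) (0,1) (0,0) (1,5) (2,5) (3,5) (4,5) (5,5) (1,4) [ray(1,-1) blocked at (1,4)]
  WR@(1,2): attacks (1,3) (1,4) (1,1) (1,0) (2,2) (0,2) [ray(0,1) blocked at (1,4); ray(1,0) blocked at (2,2)]
  WB@(5,3): attacks (4,4) (3,5) (4,2) (3,1) (2,0)
W attacks (3,0): no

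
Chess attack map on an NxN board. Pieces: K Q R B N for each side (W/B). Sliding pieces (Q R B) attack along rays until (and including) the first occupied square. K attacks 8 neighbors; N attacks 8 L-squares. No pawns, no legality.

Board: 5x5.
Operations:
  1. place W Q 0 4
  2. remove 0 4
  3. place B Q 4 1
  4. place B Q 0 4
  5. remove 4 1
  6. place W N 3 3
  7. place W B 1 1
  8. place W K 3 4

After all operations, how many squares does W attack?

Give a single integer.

Answer: 13

Derivation:
Op 1: place WQ@(0,4)
Op 2: remove (0,4)
Op 3: place BQ@(4,1)
Op 4: place BQ@(0,4)
Op 5: remove (4,1)
Op 6: place WN@(3,3)
Op 7: place WB@(1,1)
Op 8: place WK@(3,4)
Per-piece attacks for W:
  WB@(1,1): attacks (2,2) (3,3) (2,0) (0,2) (0,0) [ray(1,1) blocked at (3,3)]
  WN@(3,3): attacks (1,4) (4,1) (2,1) (1,2)
  WK@(3,4): attacks (3,3) (4,4) (2,4) (4,3) (2,3)
Union (13 distinct): (0,0) (0,2) (1,2) (1,4) (2,0) (2,1) (2,2) (2,3) (2,4) (3,3) (4,1) (4,3) (4,4)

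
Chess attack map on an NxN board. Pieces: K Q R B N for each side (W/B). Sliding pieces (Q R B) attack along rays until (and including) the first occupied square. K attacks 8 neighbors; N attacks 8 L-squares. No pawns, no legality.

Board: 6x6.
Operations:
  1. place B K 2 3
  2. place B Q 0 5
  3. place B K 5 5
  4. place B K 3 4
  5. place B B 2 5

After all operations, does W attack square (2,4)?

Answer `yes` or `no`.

Op 1: place BK@(2,3)
Op 2: place BQ@(0,5)
Op 3: place BK@(5,5)
Op 4: place BK@(3,4)
Op 5: place BB@(2,5)
Per-piece attacks for W:
W attacks (2,4): no

Answer: no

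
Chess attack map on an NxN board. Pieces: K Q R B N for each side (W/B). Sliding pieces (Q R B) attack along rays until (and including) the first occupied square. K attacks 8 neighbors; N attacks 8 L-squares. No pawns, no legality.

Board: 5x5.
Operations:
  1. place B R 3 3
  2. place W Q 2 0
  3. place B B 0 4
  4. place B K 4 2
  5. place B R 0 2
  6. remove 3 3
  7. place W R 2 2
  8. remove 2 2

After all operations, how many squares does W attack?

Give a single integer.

Op 1: place BR@(3,3)
Op 2: place WQ@(2,0)
Op 3: place BB@(0,4)
Op 4: place BK@(4,2)
Op 5: place BR@(0,2)
Op 6: remove (3,3)
Op 7: place WR@(2,2)
Op 8: remove (2,2)
Per-piece attacks for W:
  WQ@(2,0): attacks (2,1) (2,2) (2,3) (2,4) (3,0) (4,0) (1,0) (0,0) (3,1) (4,2) (1,1) (0,2) [ray(1,1) blocked at (4,2); ray(-1,1) blocked at (0,2)]
Union (12 distinct): (0,0) (0,2) (1,0) (1,1) (2,1) (2,2) (2,3) (2,4) (3,0) (3,1) (4,0) (4,2)

Answer: 12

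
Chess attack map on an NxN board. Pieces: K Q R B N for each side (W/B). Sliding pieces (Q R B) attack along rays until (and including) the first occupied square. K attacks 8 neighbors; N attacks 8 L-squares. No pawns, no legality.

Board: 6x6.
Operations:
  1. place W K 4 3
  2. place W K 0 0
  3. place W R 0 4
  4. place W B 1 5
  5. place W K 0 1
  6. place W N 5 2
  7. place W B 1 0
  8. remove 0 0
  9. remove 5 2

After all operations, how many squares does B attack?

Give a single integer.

Op 1: place WK@(4,3)
Op 2: place WK@(0,0)
Op 3: place WR@(0,4)
Op 4: place WB@(1,5)
Op 5: place WK@(0,1)
Op 6: place WN@(5,2)
Op 7: place WB@(1,0)
Op 8: remove (0,0)
Op 9: remove (5,2)
Per-piece attacks for B:
Union (0 distinct): (none)

Answer: 0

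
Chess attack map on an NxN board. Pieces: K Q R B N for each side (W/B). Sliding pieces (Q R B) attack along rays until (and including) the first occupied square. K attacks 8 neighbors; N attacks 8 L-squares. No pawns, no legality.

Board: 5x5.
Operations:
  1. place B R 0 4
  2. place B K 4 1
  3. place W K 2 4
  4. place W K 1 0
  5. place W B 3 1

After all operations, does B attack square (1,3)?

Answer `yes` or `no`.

Answer: no

Derivation:
Op 1: place BR@(0,4)
Op 2: place BK@(4,1)
Op 3: place WK@(2,4)
Op 4: place WK@(1,0)
Op 5: place WB@(3,1)
Per-piece attacks for B:
  BR@(0,4): attacks (0,3) (0,2) (0,1) (0,0) (1,4) (2,4) [ray(1,0) blocked at (2,4)]
  BK@(4,1): attacks (4,2) (4,0) (3,1) (3,2) (3,0)
B attacks (1,3): no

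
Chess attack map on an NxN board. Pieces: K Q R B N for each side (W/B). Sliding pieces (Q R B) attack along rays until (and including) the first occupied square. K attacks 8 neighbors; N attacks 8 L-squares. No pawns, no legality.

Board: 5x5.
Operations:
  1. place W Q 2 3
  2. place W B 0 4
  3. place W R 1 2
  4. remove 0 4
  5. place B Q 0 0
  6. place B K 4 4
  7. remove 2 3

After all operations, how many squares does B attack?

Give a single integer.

Answer: 14

Derivation:
Op 1: place WQ@(2,3)
Op 2: place WB@(0,4)
Op 3: place WR@(1,2)
Op 4: remove (0,4)
Op 5: place BQ@(0,0)
Op 6: place BK@(4,4)
Op 7: remove (2,3)
Per-piece attacks for B:
  BQ@(0,0): attacks (0,1) (0,2) (0,3) (0,4) (1,0) (2,0) (3,0) (4,0) (1,1) (2,2) (3,3) (4,4) [ray(1,1) blocked at (4,4)]
  BK@(4,4): attacks (4,3) (3,4) (3,3)
Union (14 distinct): (0,1) (0,2) (0,3) (0,4) (1,0) (1,1) (2,0) (2,2) (3,0) (3,3) (3,4) (4,0) (4,3) (4,4)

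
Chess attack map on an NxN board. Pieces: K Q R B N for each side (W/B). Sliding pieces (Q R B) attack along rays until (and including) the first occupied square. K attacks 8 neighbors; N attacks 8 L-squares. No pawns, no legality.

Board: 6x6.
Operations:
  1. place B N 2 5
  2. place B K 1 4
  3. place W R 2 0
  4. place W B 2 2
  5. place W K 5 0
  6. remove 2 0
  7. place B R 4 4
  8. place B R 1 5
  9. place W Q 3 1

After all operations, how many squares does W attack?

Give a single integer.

Op 1: place BN@(2,5)
Op 2: place BK@(1,4)
Op 3: place WR@(2,0)
Op 4: place WB@(2,2)
Op 5: place WK@(5,0)
Op 6: remove (2,0)
Op 7: place BR@(4,4)
Op 8: place BR@(1,5)
Op 9: place WQ@(3,1)
Per-piece attacks for W:
  WB@(2,2): attacks (3,3) (4,4) (3,1) (1,3) (0,4) (1,1) (0,0) [ray(1,1) blocked at (4,4); ray(1,-1) blocked at (3,1)]
  WQ@(3,1): attacks (3,2) (3,3) (3,4) (3,5) (3,0) (4,1) (5,1) (2,1) (1,1) (0,1) (4,2) (5,3) (4,0) (2,2) (2,0) [ray(-1,1) blocked at (2,2)]
  WK@(5,0): attacks (5,1) (4,0) (4,1)
Union (20 distinct): (0,0) (0,1) (0,4) (1,1) (1,3) (2,0) (2,1) (2,2) (3,0) (3,1) (3,2) (3,3) (3,4) (3,5) (4,0) (4,1) (4,2) (4,4) (5,1) (5,3)

Answer: 20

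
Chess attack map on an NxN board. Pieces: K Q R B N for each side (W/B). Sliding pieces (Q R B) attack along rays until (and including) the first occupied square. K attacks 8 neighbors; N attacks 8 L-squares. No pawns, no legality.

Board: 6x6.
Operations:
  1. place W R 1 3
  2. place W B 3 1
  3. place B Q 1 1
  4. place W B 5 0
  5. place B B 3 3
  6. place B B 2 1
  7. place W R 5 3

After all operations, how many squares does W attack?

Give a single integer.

Op 1: place WR@(1,3)
Op 2: place WB@(3,1)
Op 3: place BQ@(1,1)
Op 4: place WB@(5,0)
Op 5: place BB@(3,3)
Op 6: place BB@(2,1)
Op 7: place WR@(5,3)
Per-piece attacks for W:
  WR@(1,3): attacks (1,4) (1,5) (1,2) (1,1) (2,3) (3,3) (0,3) [ray(0,-1) blocked at (1,1); ray(1,0) blocked at (3,3)]
  WB@(3,1): attacks (4,2) (5,3) (4,0) (2,2) (1,3) (2,0) [ray(1,1) blocked at (5,3); ray(-1,1) blocked at (1,3)]
  WB@(5,0): attacks (4,1) (3,2) (2,3) (1,4) (0,5)
  WR@(5,3): attacks (5,4) (5,5) (5,2) (5,1) (5,0) (4,3) (3,3) [ray(0,-1) blocked at (5,0); ray(-1,0) blocked at (3,3)]
Union (22 distinct): (0,3) (0,5) (1,1) (1,2) (1,3) (1,4) (1,5) (2,0) (2,2) (2,3) (3,2) (3,3) (4,0) (4,1) (4,2) (4,3) (5,0) (5,1) (5,2) (5,3) (5,4) (5,5)

Answer: 22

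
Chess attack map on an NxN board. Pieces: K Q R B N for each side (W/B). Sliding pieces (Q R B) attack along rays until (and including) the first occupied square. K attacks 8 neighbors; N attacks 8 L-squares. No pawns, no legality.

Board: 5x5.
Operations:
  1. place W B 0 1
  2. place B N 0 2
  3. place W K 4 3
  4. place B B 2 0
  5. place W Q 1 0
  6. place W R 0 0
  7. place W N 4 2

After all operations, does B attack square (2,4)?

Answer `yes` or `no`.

Answer: no

Derivation:
Op 1: place WB@(0,1)
Op 2: place BN@(0,2)
Op 3: place WK@(4,3)
Op 4: place BB@(2,0)
Op 5: place WQ@(1,0)
Op 6: place WR@(0,0)
Op 7: place WN@(4,2)
Per-piece attacks for B:
  BN@(0,2): attacks (1,4) (2,3) (1,0) (2,1)
  BB@(2,0): attacks (3,1) (4,2) (1,1) (0,2) [ray(1,1) blocked at (4,2); ray(-1,1) blocked at (0,2)]
B attacks (2,4): no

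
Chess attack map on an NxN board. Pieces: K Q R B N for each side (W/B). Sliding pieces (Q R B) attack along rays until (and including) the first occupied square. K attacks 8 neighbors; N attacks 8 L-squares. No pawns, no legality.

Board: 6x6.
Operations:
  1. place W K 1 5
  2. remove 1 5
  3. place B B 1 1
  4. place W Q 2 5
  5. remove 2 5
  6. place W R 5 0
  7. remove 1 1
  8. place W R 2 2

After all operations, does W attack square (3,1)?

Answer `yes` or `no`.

Answer: no

Derivation:
Op 1: place WK@(1,5)
Op 2: remove (1,5)
Op 3: place BB@(1,1)
Op 4: place WQ@(2,5)
Op 5: remove (2,5)
Op 6: place WR@(5,0)
Op 7: remove (1,1)
Op 8: place WR@(2,2)
Per-piece attacks for W:
  WR@(2,2): attacks (2,3) (2,4) (2,5) (2,1) (2,0) (3,2) (4,2) (5,2) (1,2) (0,2)
  WR@(5,0): attacks (5,1) (5,2) (5,3) (5,4) (5,5) (4,0) (3,0) (2,0) (1,0) (0,0)
W attacks (3,1): no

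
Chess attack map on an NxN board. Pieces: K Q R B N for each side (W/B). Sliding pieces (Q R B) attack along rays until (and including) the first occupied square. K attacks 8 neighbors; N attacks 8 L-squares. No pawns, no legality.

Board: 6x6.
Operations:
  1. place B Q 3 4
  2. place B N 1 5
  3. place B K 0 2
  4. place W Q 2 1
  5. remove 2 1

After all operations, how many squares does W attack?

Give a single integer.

Answer: 0

Derivation:
Op 1: place BQ@(3,4)
Op 2: place BN@(1,5)
Op 3: place BK@(0,2)
Op 4: place WQ@(2,1)
Op 5: remove (2,1)
Per-piece attacks for W:
Union (0 distinct): (none)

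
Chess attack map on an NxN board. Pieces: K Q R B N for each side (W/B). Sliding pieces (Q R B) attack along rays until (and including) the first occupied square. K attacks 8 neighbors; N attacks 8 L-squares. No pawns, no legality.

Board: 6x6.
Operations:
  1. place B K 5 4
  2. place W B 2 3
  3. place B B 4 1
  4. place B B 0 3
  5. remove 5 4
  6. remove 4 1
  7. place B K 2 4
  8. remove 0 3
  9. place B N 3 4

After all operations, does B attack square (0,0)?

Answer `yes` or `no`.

Answer: no

Derivation:
Op 1: place BK@(5,4)
Op 2: place WB@(2,3)
Op 3: place BB@(4,1)
Op 4: place BB@(0,3)
Op 5: remove (5,4)
Op 6: remove (4,1)
Op 7: place BK@(2,4)
Op 8: remove (0,3)
Op 9: place BN@(3,4)
Per-piece attacks for B:
  BK@(2,4): attacks (2,5) (2,3) (3,4) (1,4) (3,5) (3,3) (1,5) (1,3)
  BN@(3,4): attacks (5,5) (1,5) (4,2) (5,3) (2,2) (1,3)
B attacks (0,0): no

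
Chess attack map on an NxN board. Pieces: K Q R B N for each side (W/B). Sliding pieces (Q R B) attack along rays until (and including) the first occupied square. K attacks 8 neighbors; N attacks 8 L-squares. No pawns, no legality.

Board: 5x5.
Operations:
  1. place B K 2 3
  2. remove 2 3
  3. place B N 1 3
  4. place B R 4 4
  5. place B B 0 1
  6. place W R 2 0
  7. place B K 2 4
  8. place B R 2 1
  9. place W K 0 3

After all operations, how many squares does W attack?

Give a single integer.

Op 1: place BK@(2,3)
Op 2: remove (2,3)
Op 3: place BN@(1,3)
Op 4: place BR@(4,4)
Op 5: place BB@(0,1)
Op 6: place WR@(2,0)
Op 7: place BK@(2,4)
Op 8: place BR@(2,1)
Op 9: place WK@(0,3)
Per-piece attacks for W:
  WK@(0,3): attacks (0,4) (0,2) (1,3) (1,4) (1,2)
  WR@(2,0): attacks (2,1) (3,0) (4,0) (1,0) (0,0) [ray(0,1) blocked at (2,1)]
Union (10 distinct): (0,0) (0,2) (0,4) (1,0) (1,2) (1,3) (1,4) (2,1) (3,0) (4,0)

Answer: 10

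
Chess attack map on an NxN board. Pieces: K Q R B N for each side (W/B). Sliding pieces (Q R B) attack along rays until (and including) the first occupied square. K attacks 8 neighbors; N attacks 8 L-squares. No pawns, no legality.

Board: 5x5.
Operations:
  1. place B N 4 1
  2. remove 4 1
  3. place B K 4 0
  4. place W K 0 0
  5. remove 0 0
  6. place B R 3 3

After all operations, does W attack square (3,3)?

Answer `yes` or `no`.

Op 1: place BN@(4,1)
Op 2: remove (4,1)
Op 3: place BK@(4,0)
Op 4: place WK@(0,0)
Op 5: remove (0,0)
Op 6: place BR@(3,3)
Per-piece attacks for W:
W attacks (3,3): no

Answer: no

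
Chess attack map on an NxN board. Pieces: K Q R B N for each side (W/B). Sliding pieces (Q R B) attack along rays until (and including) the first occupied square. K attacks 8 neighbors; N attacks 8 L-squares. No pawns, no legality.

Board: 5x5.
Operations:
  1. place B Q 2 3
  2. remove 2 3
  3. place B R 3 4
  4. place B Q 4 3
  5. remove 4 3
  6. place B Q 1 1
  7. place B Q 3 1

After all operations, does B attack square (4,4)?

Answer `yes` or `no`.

Op 1: place BQ@(2,3)
Op 2: remove (2,3)
Op 3: place BR@(3,4)
Op 4: place BQ@(4,3)
Op 5: remove (4,3)
Op 6: place BQ@(1,1)
Op 7: place BQ@(3,1)
Per-piece attacks for B:
  BQ@(1,1): attacks (1,2) (1,3) (1,4) (1,0) (2,1) (3,1) (0,1) (2,2) (3,3) (4,4) (2,0) (0,2) (0,0) [ray(1,0) blocked at (3,1)]
  BQ@(3,1): attacks (3,2) (3,3) (3,4) (3,0) (4,1) (2,1) (1,1) (4,2) (4,0) (2,2) (1,3) (0,4) (2,0) [ray(0,1) blocked at (3,4); ray(-1,0) blocked at (1,1)]
  BR@(3,4): attacks (3,3) (3,2) (3,1) (4,4) (2,4) (1,4) (0,4) [ray(0,-1) blocked at (3,1)]
B attacks (4,4): yes

Answer: yes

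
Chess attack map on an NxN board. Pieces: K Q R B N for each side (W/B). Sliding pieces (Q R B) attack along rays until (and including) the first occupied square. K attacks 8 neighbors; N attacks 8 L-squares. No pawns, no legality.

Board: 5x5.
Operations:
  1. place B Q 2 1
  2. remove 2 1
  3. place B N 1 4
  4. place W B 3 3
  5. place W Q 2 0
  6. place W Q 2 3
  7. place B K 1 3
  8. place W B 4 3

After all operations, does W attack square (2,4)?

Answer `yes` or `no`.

Answer: yes

Derivation:
Op 1: place BQ@(2,1)
Op 2: remove (2,1)
Op 3: place BN@(1,4)
Op 4: place WB@(3,3)
Op 5: place WQ@(2,0)
Op 6: place WQ@(2,3)
Op 7: place BK@(1,3)
Op 8: place WB@(4,3)
Per-piece attacks for W:
  WQ@(2,0): attacks (2,1) (2,2) (2,3) (3,0) (4,0) (1,0) (0,0) (3,1) (4,2) (1,1) (0,2) [ray(0,1) blocked at (2,3)]
  WQ@(2,3): attacks (2,4) (2,2) (2,1) (2,0) (3,3) (1,3) (3,4) (3,2) (4,1) (1,4) (1,2) (0,1) [ray(0,-1) blocked at (2,0); ray(1,0) blocked at (3,3); ray(-1,0) blocked at (1,3); ray(-1,1) blocked at (1,4)]
  WB@(3,3): attacks (4,4) (4,2) (2,4) (2,2) (1,1) (0,0)
  WB@(4,3): attacks (3,4) (3,2) (2,1) (1,0)
W attacks (2,4): yes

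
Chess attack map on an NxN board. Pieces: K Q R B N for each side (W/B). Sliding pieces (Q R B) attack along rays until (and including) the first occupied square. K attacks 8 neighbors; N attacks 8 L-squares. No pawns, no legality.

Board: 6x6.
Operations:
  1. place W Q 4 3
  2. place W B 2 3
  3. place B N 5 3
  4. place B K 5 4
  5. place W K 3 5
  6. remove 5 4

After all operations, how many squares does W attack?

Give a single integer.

Answer: 21

Derivation:
Op 1: place WQ@(4,3)
Op 2: place WB@(2,3)
Op 3: place BN@(5,3)
Op 4: place BK@(5,4)
Op 5: place WK@(3,5)
Op 6: remove (5,4)
Per-piece attacks for W:
  WB@(2,3): attacks (3,4) (4,5) (3,2) (4,1) (5,0) (1,4) (0,5) (1,2) (0,1)
  WK@(3,5): attacks (3,4) (4,5) (2,5) (4,4) (2,4)
  WQ@(4,3): attacks (4,4) (4,5) (4,2) (4,1) (4,0) (5,3) (3,3) (2,3) (5,4) (5,2) (3,4) (2,5) (3,2) (2,1) (1,0) [ray(1,0) blocked at (5,3); ray(-1,0) blocked at (2,3)]
Union (21 distinct): (0,1) (0,5) (1,0) (1,2) (1,4) (2,1) (2,3) (2,4) (2,5) (3,2) (3,3) (3,4) (4,0) (4,1) (4,2) (4,4) (4,5) (5,0) (5,2) (5,3) (5,4)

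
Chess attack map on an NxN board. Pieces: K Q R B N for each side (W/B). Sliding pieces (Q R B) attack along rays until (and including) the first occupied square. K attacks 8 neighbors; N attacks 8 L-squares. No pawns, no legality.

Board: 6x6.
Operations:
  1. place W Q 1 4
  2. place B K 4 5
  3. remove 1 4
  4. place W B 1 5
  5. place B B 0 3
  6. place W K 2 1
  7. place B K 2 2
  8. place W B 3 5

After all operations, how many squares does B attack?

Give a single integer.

Op 1: place WQ@(1,4)
Op 2: place BK@(4,5)
Op 3: remove (1,4)
Op 4: place WB@(1,5)
Op 5: place BB@(0,3)
Op 6: place WK@(2,1)
Op 7: place BK@(2,2)
Op 8: place WB@(3,5)
Per-piece attacks for B:
  BB@(0,3): attacks (1,4) (2,5) (1,2) (2,1) [ray(1,-1) blocked at (2,1)]
  BK@(2,2): attacks (2,3) (2,1) (3,2) (1,2) (3,3) (3,1) (1,3) (1,1)
  BK@(4,5): attacks (4,4) (5,5) (3,5) (5,4) (3,4)
Union (15 distinct): (1,1) (1,2) (1,3) (1,4) (2,1) (2,3) (2,5) (3,1) (3,2) (3,3) (3,4) (3,5) (4,4) (5,4) (5,5)

Answer: 15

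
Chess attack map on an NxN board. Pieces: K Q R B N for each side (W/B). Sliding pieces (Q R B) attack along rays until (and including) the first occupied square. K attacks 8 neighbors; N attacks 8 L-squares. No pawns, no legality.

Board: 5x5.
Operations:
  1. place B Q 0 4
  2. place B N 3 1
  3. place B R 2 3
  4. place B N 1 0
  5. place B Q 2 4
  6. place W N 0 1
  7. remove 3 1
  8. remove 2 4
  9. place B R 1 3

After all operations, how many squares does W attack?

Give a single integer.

Answer: 3

Derivation:
Op 1: place BQ@(0,4)
Op 2: place BN@(3,1)
Op 3: place BR@(2,3)
Op 4: place BN@(1,0)
Op 5: place BQ@(2,4)
Op 6: place WN@(0,1)
Op 7: remove (3,1)
Op 8: remove (2,4)
Op 9: place BR@(1,3)
Per-piece attacks for W:
  WN@(0,1): attacks (1,3) (2,2) (2,0)
Union (3 distinct): (1,3) (2,0) (2,2)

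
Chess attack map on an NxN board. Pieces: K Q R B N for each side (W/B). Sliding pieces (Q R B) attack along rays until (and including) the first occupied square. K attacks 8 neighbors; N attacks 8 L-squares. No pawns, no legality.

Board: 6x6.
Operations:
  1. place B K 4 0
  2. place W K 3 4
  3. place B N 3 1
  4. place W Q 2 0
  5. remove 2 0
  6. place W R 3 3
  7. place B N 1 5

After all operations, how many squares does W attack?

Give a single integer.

Answer: 14

Derivation:
Op 1: place BK@(4,0)
Op 2: place WK@(3,4)
Op 3: place BN@(3,1)
Op 4: place WQ@(2,0)
Op 5: remove (2,0)
Op 6: place WR@(3,3)
Op 7: place BN@(1,5)
Per-piece attacks for W:
  WR@(3,3): attacks (3,4) (3,2) (3,1) (4,3) (5,3) (2,3) (1,3) (0,3) [ray(0,1) blocked at (3,4); ray(0,-1) blocked at (3,1)]
  WK@(3,4): attacks (3,5) (3,3) (4,4) (2,4) (4,5) (4,3) (2,5) (2,3)
Union (14 distinct): (0,3) (1,3) (2,3) (2,4) (2,5) (3,1) (3,2) (3,3) (3,4) (3,5) (4,3) (4,4) (4,5) (5,3)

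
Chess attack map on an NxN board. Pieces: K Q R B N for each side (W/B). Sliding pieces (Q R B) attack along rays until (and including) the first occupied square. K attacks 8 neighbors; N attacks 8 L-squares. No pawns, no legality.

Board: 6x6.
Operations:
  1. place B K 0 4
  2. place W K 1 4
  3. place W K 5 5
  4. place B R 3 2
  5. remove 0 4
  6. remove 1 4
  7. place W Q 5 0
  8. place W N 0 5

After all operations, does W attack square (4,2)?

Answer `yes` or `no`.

Answer: no

Derivation:
Op 1: place BK@(0,4)
Op 2: place WK@(1,4)
Op 3: place WK@(5,5)
Op 4: place BR@(3,2)
Op 5: remove (0,4)
Op 6: remove (1,4)
Op 7: place WQ@(5,0)
Op 8: place WN@(0,5)
Per-piece attacks for W:
  WN@(0,5): attacks (1,3) (2,4)
  WQ@(5,0): attacks (5,1) (5,2) (5,3) (5,4) (5,5) (4,0) (3,0) (2,0) (1,0) (0,0) (4,1) (3,2) [ray(0,1) blocked at (5,5); ray(-1,1) blocked at (3,2)]
  WK@(5,5): attacks (5,4) (4,5) (4,4)
W attacks (4,2): no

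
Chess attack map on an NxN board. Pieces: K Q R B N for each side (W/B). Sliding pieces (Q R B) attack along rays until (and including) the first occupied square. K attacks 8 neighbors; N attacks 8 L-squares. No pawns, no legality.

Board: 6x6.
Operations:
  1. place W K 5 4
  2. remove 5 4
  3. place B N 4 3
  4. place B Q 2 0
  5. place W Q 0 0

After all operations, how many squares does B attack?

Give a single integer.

Answer: 18

Derivation:
Op 1: place WK@(5,4)
Op 2: remove (5,4)
Op 3: place BN@(4,3)
Op 4: place BQ@(2,0)
Op 5: place WQ@(0,0)
Per-piece attacks for B:
  BQ@(2,0): attacks (2,1) (2,2) (2,3) (2,4) (2,5) (3,0) (4,0) (5,0) (1,0) (0,0) (3,1) (4,2) (5,3) (1,1) (0,2) [ray(-1,0) blocked at (0,0)]
  BN@(4,3): attacks (5,5) (3,5) (2,4) (5,1) (3,1) (2,2)
Union (18 distinct): (0,0) (0,2) (1,0) (1,1) (2,1) (2,2) (2,3) (2,4) (2,5) (3,0) (3,1) (3,5) (4,0) (4,2) (5,0) (5,1) (5,3) (5,5)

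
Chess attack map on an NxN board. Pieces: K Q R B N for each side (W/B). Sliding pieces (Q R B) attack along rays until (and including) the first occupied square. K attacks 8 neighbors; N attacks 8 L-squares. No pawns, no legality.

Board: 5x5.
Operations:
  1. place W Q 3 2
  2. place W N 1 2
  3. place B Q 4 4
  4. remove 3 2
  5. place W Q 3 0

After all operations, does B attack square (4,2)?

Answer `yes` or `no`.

Op 1: place WQ@(3,2)
Op 2: place WN@(1,2)
Op 3: place BQ@(4,4)
Op 4: remove (3,2)
Op 5: place WQ@(3,0)
Per-piece attacks for B:
  BQ@(4,4): attacks (4,3) (4,2) (4,1) (4,0) (3,4) (2,4) (1,4) (0,4) (3,3) (2,2) (1,1) (0,0)
B attacks (4,2): yes

Answer: yes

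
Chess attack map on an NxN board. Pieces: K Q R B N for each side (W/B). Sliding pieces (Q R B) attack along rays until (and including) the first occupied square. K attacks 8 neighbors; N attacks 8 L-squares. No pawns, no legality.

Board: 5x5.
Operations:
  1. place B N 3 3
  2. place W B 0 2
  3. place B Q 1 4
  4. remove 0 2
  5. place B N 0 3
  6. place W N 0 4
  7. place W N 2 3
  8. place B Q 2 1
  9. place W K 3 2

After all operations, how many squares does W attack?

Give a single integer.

Op 1: place BN@(3,3)
Op 2: place WB@(0,2)
Op 3: place BQ@(1,4)
Op 4: remove (0,2)
Op 5: place BN@(0,3)
Op 6: place WN@(0,4)
Op 7: place WN@(2,3)
Op 8: place BQ@(2,1)
Op 9: place WK@(3,2)
Per-piece attacks for W:
  WN@(0,4): attacks (1,2) (2,3)
  WN@(2,3): attacks (4,4) (0,4) (3,1) (4,2) (1,1) (0,2)
  WK@(3,2): attacks (3,3) (3,1) (4,2) (2,2) (4,3) (4,1) (2,3) (2,1)
Union (13 distinct): (0,2) (0,4) (1,1) (1,2) (2,1) (2,2) (2,3) (3,1) (3,3) (4,1) (4,2) (4,3) (4,4)

Answer: 13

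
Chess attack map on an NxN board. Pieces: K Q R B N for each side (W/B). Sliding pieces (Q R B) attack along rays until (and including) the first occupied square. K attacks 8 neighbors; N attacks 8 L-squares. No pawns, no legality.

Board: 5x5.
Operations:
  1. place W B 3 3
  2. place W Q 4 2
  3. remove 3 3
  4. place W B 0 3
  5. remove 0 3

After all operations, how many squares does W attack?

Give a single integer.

Answer: 12

Derivation:
Op 1: place WB@(3,3)
Op 2: place WQ@(4,2)
Op 3: remove (3,3)
Op 4: place WB@(0,3)
Op 5: remove (0,3)
Per-piece attacks for W:
  WQ@(4,2): attacks (4,3) (4,4) (4,1) (4,0) (3,2) (2,2) (1,2) (0,2) (3,3) (2,4) (3,1) (2,0)
Union (12 distinct): (0,2) (1,2) (2,0) (2,2) (2,4) (3,1) (3,2) (3,3) (4,0) (4,1) (4,3) (4,4)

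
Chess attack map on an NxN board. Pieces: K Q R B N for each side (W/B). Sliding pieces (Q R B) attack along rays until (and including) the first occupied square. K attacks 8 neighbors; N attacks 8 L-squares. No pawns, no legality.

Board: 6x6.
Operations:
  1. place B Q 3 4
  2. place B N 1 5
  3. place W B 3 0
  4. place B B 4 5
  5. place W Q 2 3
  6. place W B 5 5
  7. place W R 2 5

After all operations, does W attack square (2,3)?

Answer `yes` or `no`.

Op 1: place BQ@(3,4)
Op 2: place BN@(1,5)
Op 3: place WB@(3,0)
Op 4: place BB@(4,5)
Op 5: place WQ@(2,3)
Op 6: place WB@(5,5)
Op 7: place WR@(2,5)
Per-piece attacks for W:
  WQ@(2,3): attacks (2,4) (2,5) (2,2) (2,1) (2,0) (3,3) (4,3) (5,3) (1,3) (0,3) (3,4) (3,2) (4,1) (5,0) (1,4) (0,5) (1,2) (0,1) [ray(0,1) blocked at (2,5); ray(1,1) blocked at (3,4)]
  WR@(2,5): attacks (2,4) (2,3) (3,5) (4,5) (1,5) [ray(0,-1) blocked at (2,3); ray(1,0) blocked at (4,5); ray(-1,0) blocked at (1,5)]
  WB@(3,0): attacks (4,1) (5,2) (2,1) (1,2) (0,3)
  WB@(5,5): attacks (4,4) (3,3) (2,2) (1,1) (0,0)
W attacks (2,3): yes

Answer: yes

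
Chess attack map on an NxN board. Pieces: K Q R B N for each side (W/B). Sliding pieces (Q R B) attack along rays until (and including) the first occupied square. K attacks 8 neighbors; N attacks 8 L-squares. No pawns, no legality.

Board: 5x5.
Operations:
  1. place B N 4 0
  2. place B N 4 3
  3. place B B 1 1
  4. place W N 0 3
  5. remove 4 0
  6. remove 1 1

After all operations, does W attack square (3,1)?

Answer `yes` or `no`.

Answer: no

Derivation:
Op 1: place BN@(4,0)
Op 2: place BN@(4,3)
Op 3: place BB@(1,1)
Op 4: place WN@(0,3)
Op 5: remove (4,0)
Op 6: remove (1,1)
Per-piece attacks for W:
  WN@(0,3): attacks (2,4) (1,1) (2,2)
W attacks (3,1): no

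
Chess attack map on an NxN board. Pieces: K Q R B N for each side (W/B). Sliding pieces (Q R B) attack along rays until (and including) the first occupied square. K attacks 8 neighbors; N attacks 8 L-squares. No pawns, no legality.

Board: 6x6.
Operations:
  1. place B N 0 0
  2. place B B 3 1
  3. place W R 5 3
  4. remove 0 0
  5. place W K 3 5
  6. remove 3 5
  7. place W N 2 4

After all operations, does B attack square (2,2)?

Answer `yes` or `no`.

Answer: yes

Derivation:
Op 1: place BN@(0,0)
Op 2: place BB@(3,1)
Op 3: place WR@(5,3)
Op 4: remove (0,0)
Op 5: place WK@(3,5)
Op 6: remove (3,5)
Op 7: place WN@(2,4)
Per-piece attacks for B:
  BB@(3,1): attacks (4,2) (5,3) (4,0) (2,2) (1,3) (0,4) (2,0) [ray(1,1) blocked at (5,3)]
B attacks (2,2): yes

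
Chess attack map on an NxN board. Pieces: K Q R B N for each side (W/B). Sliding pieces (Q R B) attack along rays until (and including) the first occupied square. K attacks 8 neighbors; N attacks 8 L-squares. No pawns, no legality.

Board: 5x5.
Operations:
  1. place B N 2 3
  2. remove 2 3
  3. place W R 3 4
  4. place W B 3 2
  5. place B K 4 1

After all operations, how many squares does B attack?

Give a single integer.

Answer: 5

Derivation:
Op 1: place BN@(2,3)
Op 2: remove (2,3)
Op 3: place WR@(3,4)
Op 4: place WB@(3,2)
Op 5: place BK@(4,1)
Per-piece attacks for B:
  BK@(4,1): attacks (4,2) (4,0) (3,1) (3,2) (3,0)
Union (5 distinct): (3,0) (3,1) (3,2) (4,0) (4,2)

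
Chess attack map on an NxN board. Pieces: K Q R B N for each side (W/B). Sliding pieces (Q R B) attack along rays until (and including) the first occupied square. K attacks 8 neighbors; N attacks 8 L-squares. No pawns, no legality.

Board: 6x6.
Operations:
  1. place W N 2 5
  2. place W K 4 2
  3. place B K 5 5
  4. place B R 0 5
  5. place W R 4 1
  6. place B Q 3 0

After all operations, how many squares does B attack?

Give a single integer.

Answer: 22

Derivation:
Op 1: place WN@(2,5)
Op 2: place WK@(4,2)
Op 3: place BK@(5,5)
Op 4: place BR@(0,5)
Op 5: place WR@(4,1)
Op 6: place BQ@(3,0)
Per-piece attacks for B:
  BR@(0,5): attacks (0,4) (0,3) (0,2) (0,1) (0,0) (1,5) (2,5) [ray(1,0) blocked at (2,5)]
  BQ@(3,0): attacks (3,1) (3,2) (3,3) (3,4) (3,5) (4,0) (5,0) (2,0) (1,0) (0,0) (4,1) (2,1) (1,2) (0,3) [ray(1,1) blocked at (4,1)]
  BK@(5,5): attacks (5,4) (4,5) (4,4)
Union (22 distinct): (0,0) (0,1) (0,2) (0,3) (0,4) (1,0) (1,2) (1,5) (2,0) (2,1) (2,5) (3,1) (3,2) (3,3) (3,4) (3,5) (4,0) (4,1) (4,4) (4,5) (5,0) (5,4)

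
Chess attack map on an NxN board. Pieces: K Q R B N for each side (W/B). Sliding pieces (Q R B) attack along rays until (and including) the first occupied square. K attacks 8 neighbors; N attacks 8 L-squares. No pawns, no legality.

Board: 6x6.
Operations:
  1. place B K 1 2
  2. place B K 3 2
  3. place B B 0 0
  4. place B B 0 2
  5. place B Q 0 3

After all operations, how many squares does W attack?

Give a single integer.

Op 1: place BK@(1,2)
Op 2: place BK@(3,2)
Op 3: place BB@(0,0)
Op 4: place BB@(0,2)
Op 5: place BQ@(0,3)
Per-piece attacks for W:
Union (0 distinct): (none)

Answer: 0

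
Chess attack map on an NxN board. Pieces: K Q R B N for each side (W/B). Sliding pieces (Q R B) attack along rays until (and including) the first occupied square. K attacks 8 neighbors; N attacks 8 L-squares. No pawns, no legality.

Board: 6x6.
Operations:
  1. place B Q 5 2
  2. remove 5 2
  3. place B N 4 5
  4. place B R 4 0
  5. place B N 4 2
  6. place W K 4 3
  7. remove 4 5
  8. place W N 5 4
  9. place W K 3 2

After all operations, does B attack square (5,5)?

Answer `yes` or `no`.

Answer: no

Derivation:
Op 1: place BQ@(5,2)
Op 2: remove (5,2)
Op 3: place BN@(4,5)
Op 4: place BR@(4,0)
Op 5: place BN@(4,2)
Op 6: place WK@(4,3)
Op 7: remove (4,5)
Op 8: place WN@(5,4)
Op 9: place WK@(3,2)
Per-piece attacks for B:
  BR@(4,0): attacks (4,1) (4,2) (5,0) (3,0) (2,0) (1,0) (0,0) [ray(0,1) blocked at (4,2)]
  BN@(4,2): attacks (5,4) (3,4) (2,3) (5,0) (3,0) (2,1)
B attacks (5,5): no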